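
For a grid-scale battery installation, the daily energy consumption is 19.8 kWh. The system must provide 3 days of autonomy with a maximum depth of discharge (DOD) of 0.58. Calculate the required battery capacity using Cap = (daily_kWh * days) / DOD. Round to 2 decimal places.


Total energy needed = daily * days = 19.8 * 3 = 59.4 kWh
Account for depth of discharge:
  Cap = total_energy / DOD = 59.4 / 0.58
  Cap = 102.41 kWh

102.41


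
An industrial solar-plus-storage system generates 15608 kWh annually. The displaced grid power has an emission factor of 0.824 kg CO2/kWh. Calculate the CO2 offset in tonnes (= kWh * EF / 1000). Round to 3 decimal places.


CO2 offset in kg = generation * emission_factor
CO2 offset = 15608 * 0.824 = 12860.99 kg
Convert to tonnes:
  CO2 offset = 12860.99 / 1000 = 12.861 tonnes

12.861


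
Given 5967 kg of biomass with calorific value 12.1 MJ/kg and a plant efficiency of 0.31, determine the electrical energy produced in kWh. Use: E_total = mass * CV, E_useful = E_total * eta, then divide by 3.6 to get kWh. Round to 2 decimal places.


Total energy = mass * CV = 5967 * 12.1 = 72200.7 MJ
Useful energy = total * eta = 72200.7 * 0.31 = 22382.22 MJ
Convert to kWh: 22382.22 / 3.6
Useful energy = 6217.28 kWh

6217.28


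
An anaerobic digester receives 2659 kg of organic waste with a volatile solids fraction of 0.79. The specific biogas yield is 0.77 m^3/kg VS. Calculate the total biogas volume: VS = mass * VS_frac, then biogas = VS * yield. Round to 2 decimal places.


Compute volatile solids:
  VS = mass * VS_fraction = 2659 * 0.79 = 2100.61 kg
Calculate biogas volume:
  Biogas = VS * specific_yield = 2100.61 * 0.77
  Biogas = 1617.47 m^3

1617.47


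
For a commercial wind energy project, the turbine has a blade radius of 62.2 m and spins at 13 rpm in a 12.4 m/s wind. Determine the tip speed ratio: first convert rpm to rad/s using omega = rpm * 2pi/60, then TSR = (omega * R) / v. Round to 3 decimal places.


Convert rotational speed to rad/s:
  omega = 13 * 2 * pi / 60 = 1.3614 rad/s
Compute tip speed:
  v_tip = omega * R = 1.3614 * 62.2 = 84.676 m/s
Tip speed ratio:
  TSR = v_tip / v_wind = 84.676 / 12.4 = 6.829

6.829


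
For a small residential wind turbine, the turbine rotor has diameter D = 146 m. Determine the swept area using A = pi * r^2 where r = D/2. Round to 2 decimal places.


Compute the rotor radius:
  r = D / 2 = 146 / 2 = 73.0 m
Calculate swept area:
  A = pi * r^2 = pi * 73.0^2
  A = 16741.55 m^2

16741.55


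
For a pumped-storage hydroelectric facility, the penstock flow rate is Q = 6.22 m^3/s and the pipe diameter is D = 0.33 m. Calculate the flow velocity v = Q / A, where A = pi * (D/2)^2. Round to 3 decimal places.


Compute pipe cross-sectional area:
  A = pi * (D/2)^2 = pi * (0.33/2)^2 = 0.0855 m^2
Calculate velocity:
  v = Q / A = 6.22 / 0.0855
  v = 72.723 m/s

72.723


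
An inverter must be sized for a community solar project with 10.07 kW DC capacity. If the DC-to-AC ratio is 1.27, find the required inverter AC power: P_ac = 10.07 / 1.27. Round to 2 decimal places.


The inverter AC capacity is determined by the DC/AC ratio.
Given: P_dc = 10.07 kW, DC/AC ratio = 1.27
P_ac = P_dc / ratio = 10.07 / 1.27
P_ac = 7.93 kW

7.93


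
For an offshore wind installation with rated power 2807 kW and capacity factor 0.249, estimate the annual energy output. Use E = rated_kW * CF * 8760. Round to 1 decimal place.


Annual energy = rated_kW * capacity_factor * hours_per_year
Given: P_rated = 2807 kW, CF = 0.249, hours = 8760
E = 2807 * 0.249 * 8760
E = 6122740.7 kWh

6122740.7


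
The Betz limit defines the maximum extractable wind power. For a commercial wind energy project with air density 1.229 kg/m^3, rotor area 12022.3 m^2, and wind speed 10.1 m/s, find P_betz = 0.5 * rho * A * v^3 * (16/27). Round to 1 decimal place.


The Betz coefficient Cp_max = 16/27 = 0.5926
v^3 = 10.1^3 = 1030.301
P_betz = 0.5 * rho * A * v^3 * Cp_max
P_betz = 0.5 * 1.229 * 12022.3 * 1030.301 * 0.5926
P_betz = 4510553.0 W

4510553.0


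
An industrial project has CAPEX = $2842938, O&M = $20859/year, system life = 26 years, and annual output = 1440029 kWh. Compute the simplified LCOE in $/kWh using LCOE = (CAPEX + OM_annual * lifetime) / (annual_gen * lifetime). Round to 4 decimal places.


Total cost = CAPEX + OM * lifetime = 2842938 + 20859 * 26 = 2842938 + 542334 = 3385272
Total generation = annual * lifetime = 1440029 * 26 = 37440754 kWh
LCOE = 3385272 / 37440754
LCOE = 0.0904 $/kWh

0.0904


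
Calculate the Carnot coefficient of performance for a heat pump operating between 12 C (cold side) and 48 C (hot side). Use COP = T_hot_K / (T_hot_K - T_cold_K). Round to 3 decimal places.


Convert to Kelvin:
  T_hot = 48 + 273.15 = 321.15 K
  T_cold = 12 + 273.15 = 285.15 K
Apply Carnot COP formula:
  COP = T_hot_K / (T_hot_K - T_cold_K) = 321.15 / 36.0
  COP = 8.921

8.921


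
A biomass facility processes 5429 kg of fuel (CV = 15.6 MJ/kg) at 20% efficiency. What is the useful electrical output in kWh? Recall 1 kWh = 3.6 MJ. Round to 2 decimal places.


Total energy = mass * CV = 5429 * 15.6 = 84692.4 MJ
Useful energy = total * eta = 84692.4 * 0.2 = 16938.48 MJ
Convert to kWh: 16938.48 / 3.6
Useful energy = 4705.13 kWh

4705.13


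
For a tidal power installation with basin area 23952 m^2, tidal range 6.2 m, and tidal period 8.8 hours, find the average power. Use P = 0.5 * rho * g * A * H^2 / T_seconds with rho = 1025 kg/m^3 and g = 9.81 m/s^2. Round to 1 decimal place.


Convert period to seconds: T = 8.8 * 3600 = 31680.0 s
H^2 = 6.2^2 = 38.44
P = 0.5 * rho * g * A * H^2 / T
P = 0.5 * 1025 * 9.81 * 23952 * 38.44 / 31680.0
P = 146117.7 W

146117.7


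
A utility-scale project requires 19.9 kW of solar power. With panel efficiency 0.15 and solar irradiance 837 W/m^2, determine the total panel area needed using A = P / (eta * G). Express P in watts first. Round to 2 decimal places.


Convert target power to watts: P = 19.9 * 1000 = 19900.0 W
Compute denominator: eta * G = 0.15 * 837 = 125.55
Required area A = P / (eta * G) = 19900.0 / 125.55
A = 158.50 m^2

158.50


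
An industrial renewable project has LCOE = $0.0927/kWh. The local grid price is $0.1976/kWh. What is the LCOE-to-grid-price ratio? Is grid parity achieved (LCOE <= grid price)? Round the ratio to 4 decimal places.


Compare LCOE to grid price:
  LCOE = $0.0927/kWh, Grid price = $0.1976/kWh
  Ratio = LCOE / grid_price = 0.0927 / 0.1976 = 0.4691
  Grid parity achieved (ratio <= 1)? yes

0.4691


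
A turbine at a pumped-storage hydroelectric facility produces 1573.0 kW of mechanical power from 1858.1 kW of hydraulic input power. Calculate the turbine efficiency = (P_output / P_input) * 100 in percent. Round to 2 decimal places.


Turbine efficiency = (output power / input power) * 100
eta = (1573.0 / 1858.1) * 100
eta = 84.66%

84.66


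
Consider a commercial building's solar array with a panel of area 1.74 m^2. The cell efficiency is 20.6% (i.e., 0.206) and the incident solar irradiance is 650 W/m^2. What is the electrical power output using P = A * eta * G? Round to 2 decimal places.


Use the solar power formula P = A * eta * G.
Given: A = 1.74 m^2, eta = 0.206, G = 650 W/m^2
P = 1.74 * 0.206 * 650
P = 232.99 W

232.99


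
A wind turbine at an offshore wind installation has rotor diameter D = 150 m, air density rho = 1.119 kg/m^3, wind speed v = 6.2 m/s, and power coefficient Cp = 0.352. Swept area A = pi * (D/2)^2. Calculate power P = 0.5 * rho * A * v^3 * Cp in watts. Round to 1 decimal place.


Step 1 -- Compute swept area:
  A = pi * (D/2)^2 = pi * (150/2)^2 = 17671.46 m^2
Step 2 -- Apply wind power equation:
  P = 0.5 * rho * A * v^3 * Cp
  v^3 = 6.2^3 = 238.328
  P = 0.5 * 1.119 * 17671.46 * 238.328 * 0.352
  P = 829450.0 W

829450.0


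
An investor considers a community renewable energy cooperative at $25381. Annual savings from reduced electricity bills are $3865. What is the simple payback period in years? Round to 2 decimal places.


Simple payback period = initial cost / annual savings
Payback = 25381 / 3865
Payback = 6.57 years

6.57


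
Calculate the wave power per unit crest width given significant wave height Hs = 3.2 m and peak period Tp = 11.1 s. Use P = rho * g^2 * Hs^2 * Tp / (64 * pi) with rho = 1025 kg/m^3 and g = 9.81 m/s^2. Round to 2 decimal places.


Apply wave power formula:
  g^2 = 9.81^2 = 96.2361
  Hs^2 = 3.2^2 = 10.24
  Numerator = rho * g^2 * Hs^2 * Tp = 1025 * 96.2361 * 10.24 * 11.1 = 11212044.57
  Denominator = 64 * pi = 201.0619
  P = 11212044.57 / 201.0619 = 55764.13 W/m

55764.13


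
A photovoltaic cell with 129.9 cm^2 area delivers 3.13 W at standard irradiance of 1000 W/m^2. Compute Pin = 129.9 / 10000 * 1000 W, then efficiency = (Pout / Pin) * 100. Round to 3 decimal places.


First compute the input power:
  Pin = area_cm2 / 10000 * G = 129.9 / 10000 * 1000 = 12.99 W
Then compute efficiency:
  Efficiency = (Pout / Pin) * 100 = (3.13 / 12.99) * 100
  Efficiency = 24.095%

24.095


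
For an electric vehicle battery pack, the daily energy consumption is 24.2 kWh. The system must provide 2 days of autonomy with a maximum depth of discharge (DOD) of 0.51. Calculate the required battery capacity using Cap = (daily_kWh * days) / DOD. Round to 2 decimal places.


Total energy needed = daily * days = 24.2 * 2 = 48.4 kWh
Account for depth of discharge:
  Cap = total_energy / DOD = 48.4 / 0.51
  Cap = 94.90 kWh

94.90


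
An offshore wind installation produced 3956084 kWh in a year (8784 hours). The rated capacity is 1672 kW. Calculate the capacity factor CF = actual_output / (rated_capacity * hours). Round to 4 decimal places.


Capacity factor = actual output / maximum possible output
Maximum possible = rated * hours = 1672 * 8784 = 14686848 kWh
CF = 3956084 / 14686848
CF = 0.2694

0.2694


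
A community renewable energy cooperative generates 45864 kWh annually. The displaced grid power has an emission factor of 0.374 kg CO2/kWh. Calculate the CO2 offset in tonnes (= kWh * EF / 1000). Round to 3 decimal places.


CO2 offset in kg = generation * emission_factor
CO2 offset = 45864 * 0.374 = 17153.14 kg
Convert to tonnes:
  CO2 offset = 17153.14 / 1000 = 17.153 tonnes

17.153


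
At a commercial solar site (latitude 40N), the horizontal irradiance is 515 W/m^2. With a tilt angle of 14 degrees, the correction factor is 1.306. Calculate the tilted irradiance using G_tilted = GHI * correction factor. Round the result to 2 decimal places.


Identify the given values:
  GHI = 515 W/m^2, tilt correction factor = 1.306
Apply the formula G_tilted = GHI * factor:
  G_tilted = 515 * 1.306
  G_tilted = 672.59 W/m^2

672.59


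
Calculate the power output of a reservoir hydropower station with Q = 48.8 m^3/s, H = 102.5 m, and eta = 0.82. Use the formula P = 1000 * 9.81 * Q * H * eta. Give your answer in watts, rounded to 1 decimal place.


Apply the hydropower formula P = rho * g * Q * H * eta
rho * g = 1000 * 9.81 = 9810.0
P = 9810.0 * 48.8 * 102.5 * 0.82
P = 40237088.4 W

40237088.4


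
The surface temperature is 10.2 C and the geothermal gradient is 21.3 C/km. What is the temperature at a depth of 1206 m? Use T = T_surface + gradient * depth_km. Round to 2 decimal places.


Convert depth to km: 1206 / 1000 = 1.206 km
Temperature increase = gradient * depth_km = 21.3 * 1.206 = 25.69 C
Temperature at depth = T_surface + delta_T = 10.2 + 25.69
T = 35.89 C

35.89


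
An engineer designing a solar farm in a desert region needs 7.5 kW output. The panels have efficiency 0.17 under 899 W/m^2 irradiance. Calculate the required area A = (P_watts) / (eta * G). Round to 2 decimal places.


Convert target power to watts: P = 7.5 * 1000 = 7500.0 W
Compute denominator: eta * G = 0.17 * 899 = 152.83
Required area A = P / (eta * G) = 7500.0 / 152.83
A = 49.07 m^2

49.07


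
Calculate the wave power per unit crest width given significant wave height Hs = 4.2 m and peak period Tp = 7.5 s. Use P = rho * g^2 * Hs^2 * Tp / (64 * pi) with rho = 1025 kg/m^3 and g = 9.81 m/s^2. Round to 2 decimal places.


Apply wave power formula:
  g^2 = 9.81^2 = 96.2361
  Hs^2 = 4.2^2 = 17.64
  Numerator = rho * g^2 * Hs^2 * Tp = 1025 * 96.2361 * 17.64 * 7.5 = 13050336.93
  Denominator = 64 * pi = 201.0619
  P = 13050336.93 / 201.0619 = 64907.05 W/m

64907.05


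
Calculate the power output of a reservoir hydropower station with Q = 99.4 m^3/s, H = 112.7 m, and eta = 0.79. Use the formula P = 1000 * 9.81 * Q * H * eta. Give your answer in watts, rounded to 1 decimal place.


Apply the hydropower formula P = rho * g * Q * H * eta
rho * g = 1000 * 9.81 = 9810.0
P = 9810.0 * 99.4 * 112.7 * 0.79
P = 86817324.8 W

86817324.8


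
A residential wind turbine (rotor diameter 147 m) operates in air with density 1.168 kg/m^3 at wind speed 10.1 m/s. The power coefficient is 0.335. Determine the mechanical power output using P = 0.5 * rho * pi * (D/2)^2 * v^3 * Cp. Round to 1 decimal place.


Step 1 -- Compute swept area:
  A = pi * (D/2)^2 = pi * (147/2)^2 = 16971.67 m^2
Step 2 -- Apply wind power equation:
  P = 0.5 * rho * A * v^3 * Cp
  v^3 = 10.1^3 = 1030.301
  P = 0.5 * 1.168 * 16971.67 * 1030.301 * 0.335
  P = 3420946.8 W

3420946.8


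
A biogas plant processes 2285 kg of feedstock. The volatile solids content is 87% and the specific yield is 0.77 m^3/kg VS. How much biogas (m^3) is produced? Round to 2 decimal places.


Compute volatile solids:
  VS = mass * VS_fraction = 2285 * 0.87 = 1987.95 kg
Calculate biogas volume:
  Biogas = VS * specific_yield = 1987.95 * 0.77
  Biogas = 1530.72 m^3

1530.72


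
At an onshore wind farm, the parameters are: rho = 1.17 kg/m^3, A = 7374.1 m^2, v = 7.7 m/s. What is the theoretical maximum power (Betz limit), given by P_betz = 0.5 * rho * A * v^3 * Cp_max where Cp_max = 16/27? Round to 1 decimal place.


The Betz coefficient Cp_max = 16/27 = 0.5926
v^3 = 7.7^3 = 456.533
P_betz = 0.5 * rho * A * v^3 * Cp_max
P_betz = 0.5 * 1.17 * 7374.1 * 456.533 * 0.5926
P_betz = 1167060.3 W

1167060.3


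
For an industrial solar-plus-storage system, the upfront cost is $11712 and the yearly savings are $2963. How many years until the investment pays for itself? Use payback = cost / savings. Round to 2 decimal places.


Simple payback period = initial cost / annual savings
Payback = 11712 / 2963
Payback = 3.95 years

3.95


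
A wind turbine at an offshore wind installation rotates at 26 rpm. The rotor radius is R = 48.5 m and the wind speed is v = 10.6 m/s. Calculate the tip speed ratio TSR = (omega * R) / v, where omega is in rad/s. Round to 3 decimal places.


Convert rotational speed to rad/s:
  omega = 26 * 2 * pi / 60 = 2.7227 rad/s
Compute tip speed:
  v_tip = omega * R = 2.7227 * 48.5 = 132.052 m/s
Tip speed ratio:
  TSR = v_tip / v_wind = 132.052 / 10.6 = 12.458

12.458


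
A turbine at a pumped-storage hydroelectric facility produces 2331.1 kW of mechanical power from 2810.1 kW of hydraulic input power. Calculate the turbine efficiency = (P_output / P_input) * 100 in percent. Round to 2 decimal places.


Turbine efficiency = (output power / input power) * 100
eta = (2331.1 / 2810.1) * 100
eta = 82.95%

82.95


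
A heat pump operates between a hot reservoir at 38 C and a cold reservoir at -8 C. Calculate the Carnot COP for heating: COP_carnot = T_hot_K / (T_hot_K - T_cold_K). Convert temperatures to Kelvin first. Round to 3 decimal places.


Convert to Kelvin:
  T_hot = 38 + 273.15 = 311.15 K
  T_cold = -8 + 273.15 = 265.15 K
Apply Carnot COP formula:
  COP = T_hot_K / (T_hot_K - T_cold_K) = 311.15 / 46.0
  COP = 6.764

6.764


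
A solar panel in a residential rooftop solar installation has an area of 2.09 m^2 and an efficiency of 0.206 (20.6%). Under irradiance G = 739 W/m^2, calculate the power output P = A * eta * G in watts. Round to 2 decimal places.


Use the solar power formula P = A * eta * G.
Given: A = 2.09 m^2, eta = 0.206, G = 739 W/m^2
P = 2.09 * 0.206 * 739
P = 318.17 W

318.17


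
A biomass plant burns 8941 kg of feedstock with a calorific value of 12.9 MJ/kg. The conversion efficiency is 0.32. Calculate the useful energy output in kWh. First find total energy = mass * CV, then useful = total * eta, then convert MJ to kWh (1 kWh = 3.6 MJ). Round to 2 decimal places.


Total energy = mass * CV = 8941 * 12.9 = 115338.9 MJ
Useful energy = total * eta = 115338.9 * 0.32 = 36908.45 MJ
Convert to kWh: 36908.45 / 3.6
Useful energy = 10252.35 kWh

10252.35


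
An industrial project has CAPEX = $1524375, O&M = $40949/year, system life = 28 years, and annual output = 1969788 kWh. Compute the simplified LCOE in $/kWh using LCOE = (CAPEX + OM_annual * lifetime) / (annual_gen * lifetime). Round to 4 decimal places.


Total cost = CAPEX + OM * lifetime = 1524375 + 40949 * 28 = 1524375 + 1146572 = 2670947
Total generation = annual * lifetime = 1969788 * 28 = 55154064 kWh
LCOE = 2670947 / 55154064
LCOE = 0.0484 $/kWh

0.0484


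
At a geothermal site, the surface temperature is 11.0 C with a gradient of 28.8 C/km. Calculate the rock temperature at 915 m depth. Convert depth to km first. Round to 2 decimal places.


Convert depth to km: 915 / 1000 = 0.915 km
Temperature increase = gradient * depth_km = 28.8 * 0.915 = 26.35 C
Temperature at depth = T_surface + delta_T = 11.0 + 26.35
T = 37.35 C

37.35


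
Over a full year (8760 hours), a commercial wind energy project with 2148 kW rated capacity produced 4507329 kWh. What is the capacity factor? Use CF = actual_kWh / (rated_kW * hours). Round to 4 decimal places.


Capacity factor = actual output / maximum possible output
Maximum possible = rated * hours = 2148 * 8760 = 18816480 kWh
CF = 4507329 / 18816480
CF = 0.2395

0.2395


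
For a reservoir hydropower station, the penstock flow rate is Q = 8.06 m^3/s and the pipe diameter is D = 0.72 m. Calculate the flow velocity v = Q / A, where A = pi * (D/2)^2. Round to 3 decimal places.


Compute pipe cross-sectional area:
  A = pi * (D/2)^2 = pi * (0.72/2)^2 = 0.4072 m^2
Calculate velocity:
  v = Q / A = 8.06 / 0.4072
  v = 19.796 m/s

19.796


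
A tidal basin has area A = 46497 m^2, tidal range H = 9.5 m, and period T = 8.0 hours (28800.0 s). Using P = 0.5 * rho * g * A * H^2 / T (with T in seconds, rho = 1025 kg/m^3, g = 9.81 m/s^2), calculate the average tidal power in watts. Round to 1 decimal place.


Convert period to seconds: T = 8.0 * 3600 = 28800.0 s
H^2 = 9.5^2 = 90.25
P = 0.5 * rho * g * A * H^2 / T
P = 0.5 * 1025 * 9.81 * 46497 * 90.25 / 28800.0
P = 732558.9 W

732558.9


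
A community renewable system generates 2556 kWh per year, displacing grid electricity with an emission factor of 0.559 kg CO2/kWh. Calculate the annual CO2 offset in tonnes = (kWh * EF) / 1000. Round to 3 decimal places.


CO2 offset in kg = generation * emission_factor
CO2 offset = 2556 * 0.559 = 1428.8 kg
Convert to tonnes:
  CO2 offset = 1428.8 / 1000 = 1.429 tonnes

1.429


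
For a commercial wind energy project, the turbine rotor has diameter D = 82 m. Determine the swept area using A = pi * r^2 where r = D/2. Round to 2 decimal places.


Compute the rotor radius:
  r = D / 2 = 82 / 2 = 41.0 m
Calculate swept area:
  A = pi * r^2 = pi * 41.0^2
  A = 5281.02 m^2

5281.02


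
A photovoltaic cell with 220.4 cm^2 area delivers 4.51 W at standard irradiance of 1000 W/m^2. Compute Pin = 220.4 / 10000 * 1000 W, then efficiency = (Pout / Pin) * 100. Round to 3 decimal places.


First compute the input power:
  Pin = area_cm2 / 10000 * G = 220.4 / 10000 * 1000 = 22.04 W
Then compute efficiency:
  Efficiency = (Pout / Pin) * 100 = (4.51 / 22.04) * 100
  Efficiency = 20.463%

20.463


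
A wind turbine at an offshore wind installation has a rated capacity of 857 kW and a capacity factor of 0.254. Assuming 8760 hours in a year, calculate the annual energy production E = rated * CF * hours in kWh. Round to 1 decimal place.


Annual energy = rated_kW * capacity_factor * hours_per_year
Given: P_rated = 857 kW, CF = 0.254, hours = 8760
E = 857 * 0.254 * 8760
E = 1906859.3 kWh

1906859.3


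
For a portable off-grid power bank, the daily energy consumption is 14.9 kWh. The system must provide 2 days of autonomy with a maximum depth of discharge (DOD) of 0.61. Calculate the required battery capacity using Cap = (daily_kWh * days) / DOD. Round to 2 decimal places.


Total energy needed = daily * days = 14.9 * 2 = 29.8 kWh
Account for depth of discharge:
  Cap = total_energy / DOD = 29.8 / 0.61
  Cap = 48.85 kWh

48.85


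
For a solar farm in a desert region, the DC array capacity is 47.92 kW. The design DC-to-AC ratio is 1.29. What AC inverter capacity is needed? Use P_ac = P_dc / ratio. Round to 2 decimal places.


The inverter AC capacity is determined by the DC/AC ratio.
Given: P_dc = 47.92 kW, DC/AC ratio = 1.29
P_ac = P_dc / ratio = 47.92 / 1.29
P_ac = 37.15 kW

37.15


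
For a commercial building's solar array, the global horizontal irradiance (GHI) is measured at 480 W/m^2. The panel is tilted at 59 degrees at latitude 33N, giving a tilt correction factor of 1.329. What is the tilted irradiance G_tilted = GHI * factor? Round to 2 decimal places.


Identify the given values:
  GHI = 480 W/m^2, tilt correction factor = 1.329
Apply the formula G_tilted = GHI * factor:
  G_tilted = 480 * 1.329
  G_tilted = 637.92 W/m^2

637.92


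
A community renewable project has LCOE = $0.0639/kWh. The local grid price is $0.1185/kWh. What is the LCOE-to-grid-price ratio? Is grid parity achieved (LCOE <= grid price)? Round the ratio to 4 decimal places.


Compare LCOE to grid price:
  LCOE = $0.0639/kWh, Grid price = $0.1185/kWh
  Ratio = LCOE / grid_price = 0.0639 / 0.1185 = 0.5392
  Grid parity achieved (ratio <= 1)? yes

0.5392


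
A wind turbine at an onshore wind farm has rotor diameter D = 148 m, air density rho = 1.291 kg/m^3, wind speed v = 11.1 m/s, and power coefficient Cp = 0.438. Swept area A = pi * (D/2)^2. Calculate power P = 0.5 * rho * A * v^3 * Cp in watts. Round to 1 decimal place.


Step 1 -- Compute swept area:
  A = pi * (D/2)^2 = pi * (148/2)^2 = 17203.36 m^2
Step 2 -- Apply wind power equation:
  P = 0.5 * rho * A * v^3 * Cp
  v^3 = 11.1^3 = 1367.631
  P = 0.5 * 1.291 * 17203.36 * 1367.631 * 0.438
  P = 6652005.6 W

6652005.6


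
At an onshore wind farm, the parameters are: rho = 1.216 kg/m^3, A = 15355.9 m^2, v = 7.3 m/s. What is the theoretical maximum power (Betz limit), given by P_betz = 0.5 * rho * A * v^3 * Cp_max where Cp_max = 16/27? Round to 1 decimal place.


The Betz coefficient Cp_max = 16/27 = 0.5926
v^3 = 7.3^3 = 389.017
P_betz = 0.5 * rho * A * v^3 * Cp_max
P_betz = 0.5 * 1.216 * 15355.9 * 389.017 * 0.5926
P_betz = 2152304.2 W

2152304.2


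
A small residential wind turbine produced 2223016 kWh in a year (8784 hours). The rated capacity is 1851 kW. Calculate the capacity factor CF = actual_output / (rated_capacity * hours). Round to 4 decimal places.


Capacity factor = actual output / maximum possible output
Maximum possible = rated * hours = 1851 * 8784 = 16259184 kWh
CF = 2223016 / 16259184
CF = 0.1367

0.1367


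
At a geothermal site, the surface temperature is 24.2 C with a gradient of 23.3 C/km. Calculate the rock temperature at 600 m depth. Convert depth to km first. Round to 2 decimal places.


Convert depth to km: 600 / 1000 = 0.6 km
Temperature increase = gradient * depth_km = 23.3 * 0.6 = 13.98 C
Temperature at depth = T_surface + delta_T = 24.2 + 13.98
T = 38.18 C

38.18


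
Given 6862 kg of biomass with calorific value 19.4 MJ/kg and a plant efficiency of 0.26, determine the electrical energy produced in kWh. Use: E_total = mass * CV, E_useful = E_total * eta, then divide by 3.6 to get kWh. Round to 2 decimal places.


Total energy = mass * CV = 6862 * 19.4 = 133122.8 MJ
Useful energy = total * eta = 133122.8 * 0.26 = 34611.93 MJ
Convert to kWh: 34611.93 / 3.6
Useful energy = 9614.42 kWh

9614.42


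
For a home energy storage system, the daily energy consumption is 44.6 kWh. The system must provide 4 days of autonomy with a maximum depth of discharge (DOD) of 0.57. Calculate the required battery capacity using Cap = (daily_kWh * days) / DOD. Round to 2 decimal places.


Total energy needed = daily * days = 44.6 * 4 = 178.4 kWh
Account for depth of discharge:
  Cap = total_energy / DOD = 178.4 / 0.57
  Cap = 312.98 kWh

312.98


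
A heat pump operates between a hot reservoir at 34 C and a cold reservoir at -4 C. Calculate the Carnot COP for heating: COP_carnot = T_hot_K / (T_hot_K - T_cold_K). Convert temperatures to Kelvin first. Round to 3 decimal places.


Convert to Kelvin:
  T_hot = 34 + 273.15 = 307.15 K
  T_cold = -4 + 273.15 = 269.15 K
Apply Carnot COP formula:
  COP = T_hot_K / (T_hot_K - T_cold_K) = 307.15 / 38.0
  COP = 8.083

8.083


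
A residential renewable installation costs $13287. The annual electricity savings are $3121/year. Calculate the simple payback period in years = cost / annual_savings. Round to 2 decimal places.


Simple payback period = initial cost / annual savings
Payback = 13287 / 3121
Payback = 4.26 years

4.26


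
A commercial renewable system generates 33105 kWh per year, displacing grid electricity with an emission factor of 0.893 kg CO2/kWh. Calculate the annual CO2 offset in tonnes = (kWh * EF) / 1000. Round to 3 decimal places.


CO2 offset in kg = generation * emission_factor
CO2 offset = 33105 * 0.893 = 29562.77 kg
Convert to tonnes:
  CO2 offset = 29562.77 / 1000 = 29.563 tonnes

29.563


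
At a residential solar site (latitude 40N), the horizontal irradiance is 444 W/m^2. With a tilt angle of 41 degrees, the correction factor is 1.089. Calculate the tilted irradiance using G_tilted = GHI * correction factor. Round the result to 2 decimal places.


Identify the given values:
  GHI = 444 W/m^2, tilt correction factor = 1.089
Apply the formula G_tilted = GHI * factor:
  G_tilted = 444 * 1.089
  G_tilted = 483.52 W/m^2

483.52


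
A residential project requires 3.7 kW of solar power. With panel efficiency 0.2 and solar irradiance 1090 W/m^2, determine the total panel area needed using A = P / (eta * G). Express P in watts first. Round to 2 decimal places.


Convert target power to watts: P = 3.7 * 1000 = 3700.0 W
Compute denominator: eta * G = 0.2 * 1090 = 218.0
Required area A = P / (eta * G) = 3700.0 / 218.0
A = 16.97 m^2

16.97


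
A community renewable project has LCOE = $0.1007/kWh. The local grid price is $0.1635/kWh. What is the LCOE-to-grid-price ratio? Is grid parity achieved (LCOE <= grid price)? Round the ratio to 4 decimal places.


Compare LCOE to grid price:
  LCOE = $0.1007/kWh, Grid price = $0.1635/kWh
  Ratio = LCOE / grid_price = 0.1007 / 0.1635 = 0.6159
  Grid parity achieved (ratio <= 1)? yes

0.6159


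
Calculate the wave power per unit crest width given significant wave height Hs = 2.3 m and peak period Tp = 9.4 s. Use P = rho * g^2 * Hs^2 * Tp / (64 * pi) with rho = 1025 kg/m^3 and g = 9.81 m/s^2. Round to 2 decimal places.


Apply wave power formula:
  g^2 = 9.81^2 = 96.2361
  Hs^2 = 2.3^2 = 5.29
  Numerator = rho * g^2 * Hs^2 * Tp = 1025 * 96.2361 * 5.29 * 9.4 = 4905072.22
  Denominator = 64 * pi = 201.0619
  P = 4905072.22 / 201.0619 = 24395.83 W/m

24395.83


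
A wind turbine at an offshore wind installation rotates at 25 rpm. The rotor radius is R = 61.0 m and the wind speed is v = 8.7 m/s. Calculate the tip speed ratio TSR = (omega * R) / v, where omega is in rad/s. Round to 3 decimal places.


Convert rotational speed to rad/s:
  omega = 25 * 2 * pi / 60 = 2.618 rad/s
Compute tip speed:
  v_tip = omega * R = 2.618 * 61.0 = 159.698 m/s
Tip speed ratio:
  TSR = v_tip / v_wind = 159.698 / 8.7 = 18.356

18.356


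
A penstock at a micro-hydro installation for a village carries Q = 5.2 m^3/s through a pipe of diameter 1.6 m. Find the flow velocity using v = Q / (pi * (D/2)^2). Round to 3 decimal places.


Compute pipe cross-sectional area:
  A = pi * (D/2)^2 = pi * (1.6/2)^2 = 2.0106 m^2
Calculate velocity:
  v = Q / A = 5.2 / 2.0106
  v = 2.586 m/s

2.586


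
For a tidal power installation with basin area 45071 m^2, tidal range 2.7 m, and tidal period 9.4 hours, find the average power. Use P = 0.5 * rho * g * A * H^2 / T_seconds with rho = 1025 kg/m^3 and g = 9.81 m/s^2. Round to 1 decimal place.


Convert period to seconds: T = 9.4 * 3600 = 33840.0 s
H^2 = 2.7^2 = 7.29
P = 0.5 * rho * g * A * H^2 / T
P = 0.5 * 1025 * 9.81 * 45071 * 7.29 / 33840.0
P = 48815.4 W

48815.4


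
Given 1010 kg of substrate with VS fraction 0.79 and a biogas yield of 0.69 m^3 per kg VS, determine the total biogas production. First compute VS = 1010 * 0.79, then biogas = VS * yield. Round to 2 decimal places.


Compute volatile solids:
  VS = mass * VS_fraction = 1010 * 0.79 = 797.9 kg
Calculate biogas volume:
  Biogas = VS * specific_yield = 797.9 * 0.69
  Biogas = 550.55 m^3

550.55


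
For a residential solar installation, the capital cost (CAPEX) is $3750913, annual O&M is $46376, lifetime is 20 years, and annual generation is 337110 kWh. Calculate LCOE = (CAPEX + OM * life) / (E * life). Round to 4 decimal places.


Total cost = CAPEX + OM * lifetime = 3750913 + 46376 * 20 = 3750913 + 927520 = 4678433
Total generation = annual * lifetime = 337110 * 20 = 6742200 kWh
LCOE = 4678433 / 6742200
LCOE = 0.6939 $/kWh

0.6939


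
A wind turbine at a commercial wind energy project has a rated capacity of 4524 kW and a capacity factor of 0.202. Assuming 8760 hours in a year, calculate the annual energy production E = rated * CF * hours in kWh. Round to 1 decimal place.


Annual energy = rated_kW * capacity_factor * hours_per_year
Given: P_rated = 4524 kW, CF = 0.202, hours = 8760
E = 4524 * 0.202 * 8760
E = 8005308.5 kWh

8005308.5


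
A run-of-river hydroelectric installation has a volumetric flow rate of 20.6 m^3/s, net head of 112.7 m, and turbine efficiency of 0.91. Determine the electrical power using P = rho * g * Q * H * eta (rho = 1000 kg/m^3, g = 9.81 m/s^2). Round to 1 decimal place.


Apply the hydropower formula P = rho * g * Q * H * eta
rho * g = 1000 * 9.81 = 9810.0
P = 9810.0 * 20.6 * 112.7 * 0.91
P = 20725333.9 W

20725333.9


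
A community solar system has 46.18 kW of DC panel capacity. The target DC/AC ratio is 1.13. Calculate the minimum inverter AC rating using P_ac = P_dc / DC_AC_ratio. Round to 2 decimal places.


The inverter AC capacity is determined by the DC/AC ratio.
Given: P_dc = 46.18 kW, DC/AC ratio = 1.13
P_ac = P_dc / ratio = 46.18 / 1.13
P_ac = 40.87 kW

40.87


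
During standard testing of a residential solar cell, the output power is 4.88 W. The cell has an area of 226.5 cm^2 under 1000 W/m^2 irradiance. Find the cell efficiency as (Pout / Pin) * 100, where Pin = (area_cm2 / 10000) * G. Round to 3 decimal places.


First compute the input power:
  Pin = area_cm2 / 10000 * G = 226.5 / 10000 * 1000 = 22.65 W
Then compute efficiency:
  Efficiency = (Pout / Pin) * 100 = (4.88 / 22.65) * 100
  Efficiency = 21.545%

21.545


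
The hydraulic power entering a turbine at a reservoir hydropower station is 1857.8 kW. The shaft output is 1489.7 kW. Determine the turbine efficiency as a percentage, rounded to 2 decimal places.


Turbine efficiency = (output power / input power) * 100
eta = (1489.7 / 1857.8) * 100
eta = 80.19%

80.19


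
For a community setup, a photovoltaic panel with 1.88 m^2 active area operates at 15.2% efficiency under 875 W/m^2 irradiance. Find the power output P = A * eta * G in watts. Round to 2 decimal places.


Use the solar power formula P = A * eta * G.
Given: A = 1.88 m^2, eta = 0.152, G = 875 W/m^2
P = 1.88 * 0.152 * 875
P = 250.04 W

250.04


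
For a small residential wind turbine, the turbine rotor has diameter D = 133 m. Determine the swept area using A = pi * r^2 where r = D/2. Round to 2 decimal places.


Compute the rotor radius:
  r = D / 2 = 133 / 2 = 66.5 m
Calculate swept area:
  A = pi * r^2 = pi * 66.5^2
  A = 13892.91 m^2

13892.91


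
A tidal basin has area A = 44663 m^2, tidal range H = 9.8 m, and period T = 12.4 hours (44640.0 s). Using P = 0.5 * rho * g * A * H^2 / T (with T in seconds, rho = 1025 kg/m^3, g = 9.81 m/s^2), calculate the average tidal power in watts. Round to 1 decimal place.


Convert period to seconds: T = 12.4 * 3600 = 44640.0 s
H^2 = 9.8^2 = 96.04
P = 0.5 * rho * g * A * H^2 / T
P = 0.5 * 1025 * 9.81 * 44663 * 96.04 / 44640.0
P = 483101.9 W

483101.9


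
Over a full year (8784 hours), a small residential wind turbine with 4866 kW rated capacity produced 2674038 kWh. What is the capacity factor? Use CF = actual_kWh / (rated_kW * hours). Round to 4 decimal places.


Capacity factor = actual output / maximum possible output
Maximum possible = rated * hours = 4866 * 8784 = 42742944 kWh
CF = 2674038 / 42742944
CF = 0.0626

0.0626


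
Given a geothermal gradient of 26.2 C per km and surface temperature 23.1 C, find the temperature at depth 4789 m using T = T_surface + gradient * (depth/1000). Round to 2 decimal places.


Convert depth to km: 4789 / 1000 = 4.789 km
Temperature increase = gradient * depth_km = 26.2 * 4.789 = 125.47 C
Temperature at depth = T_surface + delta_T = 23.1 + 125.47
T = 148.57 C

148.57


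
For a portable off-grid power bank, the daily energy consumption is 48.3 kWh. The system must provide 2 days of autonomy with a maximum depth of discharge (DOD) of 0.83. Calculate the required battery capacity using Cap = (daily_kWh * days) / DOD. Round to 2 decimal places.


Total energy needed = daily * days = 48.3 * 2 = 96.6 kWh
Account for depth of discharge:
  Cap = total_energy / DOD = 96.6 / 0.83
  Cap = 116.39 kWh

116.39


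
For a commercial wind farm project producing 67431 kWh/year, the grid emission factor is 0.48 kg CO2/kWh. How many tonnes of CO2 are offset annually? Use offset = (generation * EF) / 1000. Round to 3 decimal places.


CO2 offset in kg = generation * emission_factor
CO2 offset = 67431 * 0.48 = 32366.88 kg
Convert to tonnes:
  CO2 offset = 32366.88 / 1000 = 32.367 tonnes

32.367


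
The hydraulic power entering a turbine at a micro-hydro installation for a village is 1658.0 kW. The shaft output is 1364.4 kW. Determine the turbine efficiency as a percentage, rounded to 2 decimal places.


Turbine efficiency = (output power / input power) * 100
eta = (1364.4 / 1658.0) * 100
eta = 82.29%

82.29


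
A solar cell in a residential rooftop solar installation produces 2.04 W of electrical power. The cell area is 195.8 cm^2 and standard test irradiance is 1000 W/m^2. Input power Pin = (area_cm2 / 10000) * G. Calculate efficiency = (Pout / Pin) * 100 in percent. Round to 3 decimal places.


First compute the input power:
  Pin = area_cm2 / 10000 * G = 195.8 / 10000 * 1000 = 19.58 W
Then compute efficiency:
  Efficiency = (Pout / Pin) * 100 = (2.04 / 19.58) * 100
  Efficiency = 10.419%

10.419


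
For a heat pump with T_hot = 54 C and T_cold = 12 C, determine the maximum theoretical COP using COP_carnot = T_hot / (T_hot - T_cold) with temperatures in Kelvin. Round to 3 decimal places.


Convert to Kelvin:
  T_hot = 54 + 273.15 = 327.15 K
  T_cold = 12 + 273.15 = 285.15 K
Apply Carnot COP formula:
  COP = T_hot_K / (T_hot_K - T_cold_K) = 327.15 / 42.0
  COP = 7.789

7.789


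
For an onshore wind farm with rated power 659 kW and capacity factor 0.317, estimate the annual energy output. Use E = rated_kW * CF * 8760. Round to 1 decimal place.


Annual energy = rated_kW * capacity_factor * hours_per_year
Given: P_rated = 659 kW, CF = 0.317, hours = 8760
E = 659 * 0.317 * 8760
E = 1829990.3 kWh

1829990.3


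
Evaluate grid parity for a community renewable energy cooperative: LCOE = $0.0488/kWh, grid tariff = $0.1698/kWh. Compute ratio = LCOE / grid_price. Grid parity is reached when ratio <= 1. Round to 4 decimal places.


Compare LCOE to grid price:
  LCOE = $0.0488/kWh, Grid price = $0.1698/kWh
  Ratio = LCOE / grid_price = 0.0488 / 0.1698 = 0.2874
  Grid parity achieved (ratio <= 1)? yes

0.2874


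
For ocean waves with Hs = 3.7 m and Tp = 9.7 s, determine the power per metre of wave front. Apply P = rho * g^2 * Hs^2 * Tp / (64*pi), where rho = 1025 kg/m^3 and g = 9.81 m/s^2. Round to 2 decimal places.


Apply wave power formula:
  g^2 = 9.81^2 = 96.2361
  Hs^2 = 3.7^2 = 13.69
  Numerator = rho * g^2 * Hs^2 * Tp = 1025 * 96.2361 * 13.69 * 9.7 = 13098967.44
  Denominator = 64 * pi = 201.0619
  P = 13098967.44 / 201.0619 = 65148.92 W/m

65148.92


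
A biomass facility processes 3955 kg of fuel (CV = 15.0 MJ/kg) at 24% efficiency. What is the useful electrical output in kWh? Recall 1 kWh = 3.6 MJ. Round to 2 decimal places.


Total energy = mass * CV = 3955 * 15.0 = 59325.0 MJ
Useful energy = total * eta = 59325.0 * 0.24 = 14238.0 MJ
Convert to kWh: 14238.0 / 3.6
Useful energy = 3955.00 kWh

3955.00


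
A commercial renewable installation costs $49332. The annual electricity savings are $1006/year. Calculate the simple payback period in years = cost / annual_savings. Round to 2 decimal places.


Simple payback period = initial cost / annual savings
Payback = 49332 / 1006
Payback = 49.04 years

49.04


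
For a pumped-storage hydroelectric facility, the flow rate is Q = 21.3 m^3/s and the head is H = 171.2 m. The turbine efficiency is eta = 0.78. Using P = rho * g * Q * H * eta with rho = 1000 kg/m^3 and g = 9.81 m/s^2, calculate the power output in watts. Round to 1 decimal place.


Apply the hydropower formula P = rho * g * Q * H * eta
rho * g = 1000 * 9.81 = 9810.0
P = 9810.0 * 21.3 * 171.2 * 0.78
P = 27902747.8 W

27902747.8


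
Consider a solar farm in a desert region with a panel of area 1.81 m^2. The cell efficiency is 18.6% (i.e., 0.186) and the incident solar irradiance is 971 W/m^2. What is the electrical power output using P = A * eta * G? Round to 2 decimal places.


Use the solar power formula P = A * eta * G.
Given: A = 1.81 m^2, eta = 0.186, G = 971 W/m^2
P = 1.81 * 0.186 * 971
P = 326.90 W

326.90


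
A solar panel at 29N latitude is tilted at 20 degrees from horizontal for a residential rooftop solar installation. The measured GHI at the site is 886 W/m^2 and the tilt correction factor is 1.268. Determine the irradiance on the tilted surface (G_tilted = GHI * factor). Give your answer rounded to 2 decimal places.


Identify the given values:
  GHI = 886 W/m^2, tilt correction factor = 1.268
Apply the formula G_tilted = GHI * factor:
  G_tilted = 886 * 1.268
  G_tilted = 1123.45 W/m^2

1123.45


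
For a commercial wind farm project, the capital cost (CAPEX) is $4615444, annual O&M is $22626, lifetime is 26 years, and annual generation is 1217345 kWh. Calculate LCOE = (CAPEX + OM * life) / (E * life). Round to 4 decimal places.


Total cost = CAPEX + OM * lifetime = 4615444 + 22626 * 26 = 4615444 + 588276 = 5203720
Total generation = annual * lifetime = 1217345 * 26 = 31650970 kWh
LCOE = 5203720 / 31650970
LCOE = 0.1644 $/kWh

0.1644


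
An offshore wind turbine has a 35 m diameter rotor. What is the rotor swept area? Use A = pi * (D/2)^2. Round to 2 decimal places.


Compute the rotor radius:
  r = D / 2 = 35 / 2 = 17.5 m
Calculate swept area:
  A = pi * r^2 = pi * 17.5^2
  A = 962.11 m^2

962.11


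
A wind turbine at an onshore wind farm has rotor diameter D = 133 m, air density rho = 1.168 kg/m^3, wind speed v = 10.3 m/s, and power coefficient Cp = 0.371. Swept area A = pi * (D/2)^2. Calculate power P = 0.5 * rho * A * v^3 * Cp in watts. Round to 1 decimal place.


Step 1 -- Compute swept area:
  A = pi * (D/2)^2 = pi * (133/2)^2 = 13892.91 m^2
Step 2 -- Apply wind power equation:
  P = 0.5 * rho * A * v^3 * Cp
  v^3 = 10.3^3 = 1092.727
  P = 0.5 * 1.168 * 13892.91 * 1092.727 * 0.371
  P = 3289209.9 W

3289209.9


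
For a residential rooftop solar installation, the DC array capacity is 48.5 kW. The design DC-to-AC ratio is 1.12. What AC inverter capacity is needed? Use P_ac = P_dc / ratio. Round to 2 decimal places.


The inverter AC capacity is determined by the DC/AC ratio.
Given: P_dc = 48.5 kW, DC/AC ratio = 1.12
P_ac = P_dc / ratio = 48.5 / 1.12
P_ac = 43.30 kW

43.30
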